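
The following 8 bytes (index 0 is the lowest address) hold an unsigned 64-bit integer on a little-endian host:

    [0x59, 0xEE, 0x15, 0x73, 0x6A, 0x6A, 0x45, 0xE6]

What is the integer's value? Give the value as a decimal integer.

16592785407546355289

Little-endian stores the least-significant byte at the lowest address.
Reassemble most-significant byte first: E6 45 6A 6A 73 15 EE 59 → 0xE6456A6A7315EE59.
0xE6456A6A7315EE59 = 16592785407546355289.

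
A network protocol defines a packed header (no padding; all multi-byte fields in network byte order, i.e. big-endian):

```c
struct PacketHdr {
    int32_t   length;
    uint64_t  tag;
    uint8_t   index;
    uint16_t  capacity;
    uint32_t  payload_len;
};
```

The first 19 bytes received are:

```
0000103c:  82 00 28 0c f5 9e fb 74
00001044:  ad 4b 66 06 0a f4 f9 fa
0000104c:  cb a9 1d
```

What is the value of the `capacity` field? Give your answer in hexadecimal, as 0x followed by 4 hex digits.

`capacity` follows `length` (4 B), `tag` (8 B), `index` (1 B), so it starts at offset 4 + 8 + 1 = 13 and occupies 2 bytes.
Bytes at offsets 13..14: F4 F9.
In big-endian order the high byte comes first in memory.
The bytes are already most-significant first: 0xF4F9.

0xF4F9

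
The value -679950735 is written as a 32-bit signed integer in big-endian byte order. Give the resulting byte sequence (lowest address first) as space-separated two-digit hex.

Two's complement of -679950735 in 32 bits: 679950735 = 0x2887398F; invert → 0xD778C670; add 1 → 0xD778C671.
Split into bytes (most-significant first): D7 78 C6 71.
Big-endian: lowest address holds the most-significant byte.
So the memory order matches the most-significant-first order: D7 78 C6 71.

D7 78 C6 71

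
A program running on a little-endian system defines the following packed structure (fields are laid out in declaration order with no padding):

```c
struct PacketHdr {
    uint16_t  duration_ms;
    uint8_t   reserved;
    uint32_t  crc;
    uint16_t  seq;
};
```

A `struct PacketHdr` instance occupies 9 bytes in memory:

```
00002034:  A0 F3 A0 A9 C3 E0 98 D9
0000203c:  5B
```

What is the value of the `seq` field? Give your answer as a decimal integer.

`seq` follows `duration_ms` (2 B), `reserved` (1 B), `crc` (4 B), so it starts at offset 2 + 1 + 4 = 7 and occupies 2 bytes.
Bytes at offsets 7..8: D9 5B.
In little-endian order the low byte comes first in memory.
Reassemble most-significant byte first: 5B D9 → 0x5BD9.
0x5BD9 = 23513.

23513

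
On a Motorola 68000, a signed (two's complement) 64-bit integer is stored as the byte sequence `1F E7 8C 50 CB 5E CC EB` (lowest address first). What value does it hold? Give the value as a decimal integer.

2298960413433187563

Big-endian stores the most-significant byte at the lowest address.
The bytes are already most-significant first: 0x1FE78C50CB5ECCEB.
0x1FE78C50CB5ECCEB = 2298960413433187563.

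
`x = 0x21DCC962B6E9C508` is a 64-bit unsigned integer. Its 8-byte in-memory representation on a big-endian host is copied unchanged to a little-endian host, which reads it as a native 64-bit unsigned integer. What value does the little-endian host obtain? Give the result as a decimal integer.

632168292266138657

Stored big-endian, the bytes at ascending addresses are 21 DC C9 62 B6 E9 C5 08.
Read back as little-endian, the first byte is least significant, giving 0x08C5E9B662C9DC21.
0x08C5E9B662C9DC21 = 632168292266138657.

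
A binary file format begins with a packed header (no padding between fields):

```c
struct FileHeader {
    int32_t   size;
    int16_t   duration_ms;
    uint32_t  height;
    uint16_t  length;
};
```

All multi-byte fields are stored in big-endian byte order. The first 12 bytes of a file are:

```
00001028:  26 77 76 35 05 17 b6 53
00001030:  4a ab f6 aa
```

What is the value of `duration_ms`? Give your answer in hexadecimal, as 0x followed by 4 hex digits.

`duration_ms` follows `size` (4 bytes), so it starts at byte offset 4 and occupies 2 bytes.
Bytes at offsets 4..5: 05 17.
Big-endian: lowest address holds the most-significant byte.
The bytes are already most-significant first: 0x0517.

0x0517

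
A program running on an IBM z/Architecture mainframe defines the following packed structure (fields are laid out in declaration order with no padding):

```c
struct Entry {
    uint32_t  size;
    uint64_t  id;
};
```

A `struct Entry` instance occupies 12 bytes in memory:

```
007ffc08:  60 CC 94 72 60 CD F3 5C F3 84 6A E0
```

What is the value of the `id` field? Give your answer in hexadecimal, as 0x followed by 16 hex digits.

0x60CDF35CF3846AE0

`id` follows `size` (4 bytes), so it starts at byte offset 4 and occupies 8 bytes.
Bytes at offsets 4..11: 60 CD F3 5C F3 84 6A E0.
In big-endian order the high byte comes first in memory.
The bytes are already most-significant first: 0x60CDF35CF3846AE0.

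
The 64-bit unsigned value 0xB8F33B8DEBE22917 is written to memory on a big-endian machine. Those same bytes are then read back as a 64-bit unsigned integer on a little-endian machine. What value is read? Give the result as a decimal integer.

Stored big-endian, the bytes at ascending addresses are B8 F3 3B 8D EB E2 29 17.
Read back as little-endian, the first byte is least significant, giving 0x1729E2EB8D3BF3B8.
0x1729E2EB8D3BF3B8 = 1669114638232187832.

1669114638232187832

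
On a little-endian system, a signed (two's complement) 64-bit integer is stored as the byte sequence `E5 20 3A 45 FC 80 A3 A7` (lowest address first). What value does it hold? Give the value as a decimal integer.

-6367103627190198043

In little-endian order the low byte comes first in memory.
Reassemble most-significant byte first: A7 A3 80 FC 45 3A 20 E5 → 0xA7A380FC453A20E5.
Top bit is set, so as a signed 64-bit value this is 0xA7A380FC453A20E5 − 2^64 = -6367103627190198043.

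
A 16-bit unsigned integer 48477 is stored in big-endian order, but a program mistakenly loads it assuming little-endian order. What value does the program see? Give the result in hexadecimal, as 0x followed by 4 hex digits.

0x5DBD

48477 in 16-bit hexadecimal is 0xBD5D.
Stored big-endian, the bytes at ascending addresses are BD 5D.
Read back as little-endian, the first byte is least significant, giving 0x5DBD.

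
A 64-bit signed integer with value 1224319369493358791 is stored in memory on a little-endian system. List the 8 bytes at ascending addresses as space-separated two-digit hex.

C7 28 48 D6 FA A7 FD 10

1224319369493358791 in hexadecimal, padded to 64 bits, is 0x10FDA7FAD64828C7.
Split into bytes (most-significant first): 10 FD A7 FA D6 48 28 C7.
Little-endian stores the least-significant byte at the lowest address.
So at ascending addresses the bytes are C7 28 48 D6 FA A7 FD 10.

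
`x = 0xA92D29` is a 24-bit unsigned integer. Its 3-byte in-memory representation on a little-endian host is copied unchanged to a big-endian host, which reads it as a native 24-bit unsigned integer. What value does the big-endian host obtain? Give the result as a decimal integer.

2698665

Stored little-endian, the bytes at ascending addresses are 29 2D A9.
Read back as big-endian, the last byte is least significant, giving 0x292DA9.
0x292DA9 = 2698665.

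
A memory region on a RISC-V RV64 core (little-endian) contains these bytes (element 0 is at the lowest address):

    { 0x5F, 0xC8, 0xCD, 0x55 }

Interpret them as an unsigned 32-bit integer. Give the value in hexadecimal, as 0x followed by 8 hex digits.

0x55CDC85F

Little-endian stores the least-significant byte at the lowest address.
Reassemble most-significant byte first: 55 CD C8 5F → 0x55CDC85F.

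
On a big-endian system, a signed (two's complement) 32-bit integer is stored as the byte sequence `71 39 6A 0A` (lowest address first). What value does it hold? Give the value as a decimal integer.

Big-endian: lowest address holds the most-significant byte.
The bytes are already most-significant first: 0x71396A0A.
0x71396A0A = 1899588106.

1899588106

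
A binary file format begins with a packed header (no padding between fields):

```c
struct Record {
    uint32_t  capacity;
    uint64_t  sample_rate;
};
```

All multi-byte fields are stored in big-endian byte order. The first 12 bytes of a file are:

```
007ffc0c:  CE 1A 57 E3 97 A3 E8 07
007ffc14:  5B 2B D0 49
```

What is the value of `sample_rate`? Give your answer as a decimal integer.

10926832239222968393

`sample_rate` follows `capacity` (4 bytes), so it starts at byte offset 4 and occupies 8 bytes.
Bytes at offsets 4..11: 97 A3 E8 07 5B 2B D0 49.
Big-endian: lowest address holds the most-significant byte.
The bytes are already most-significant first: 0x97A3E8075B2BD049.
0x97A3E8075B2BD049 = 10926832239222968393.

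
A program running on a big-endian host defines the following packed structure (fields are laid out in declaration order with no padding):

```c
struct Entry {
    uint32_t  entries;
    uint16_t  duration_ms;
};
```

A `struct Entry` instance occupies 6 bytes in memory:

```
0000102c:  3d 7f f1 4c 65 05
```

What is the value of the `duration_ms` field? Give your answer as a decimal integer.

25861

`duration_ms` follows `entries` (4 bytes), so it starts at byte offset 4 and occupies 2 bytes.
Bytes at offsets 4..5: 65 05.
In big-endian order the high byte comes first in memory.
The bytes are already most-significant first: 0x6505.
0x6505 = 25861.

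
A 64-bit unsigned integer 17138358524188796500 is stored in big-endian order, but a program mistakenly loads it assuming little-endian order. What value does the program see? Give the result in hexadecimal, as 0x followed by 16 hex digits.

17138358524188796500 in 64-bit hexadecimal is 0xEDD7AE465B8FA654.
Stored big-endian, the bytes at ascending addresses are ED D7 AE 46 5B 8F A6 54.
Read back as little-endian, the first byte is least significant, giving 0x54A68F5B46AED7ED.

0x54A68F5B46AED7ED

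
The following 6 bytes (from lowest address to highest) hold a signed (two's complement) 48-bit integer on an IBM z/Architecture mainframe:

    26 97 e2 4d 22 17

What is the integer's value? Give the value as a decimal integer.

Big-endian stores the most-significant byte at the lowest address.
The bytes are already most-significant first: 0x2697E24D2217.
0x2697E24D2217 = 42433778622999.

42433778622999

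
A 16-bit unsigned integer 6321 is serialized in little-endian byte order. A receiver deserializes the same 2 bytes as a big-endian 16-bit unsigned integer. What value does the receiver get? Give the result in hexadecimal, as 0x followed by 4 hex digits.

6321 in 16-bit hexadecimal is 0x18B1.
Stored little-endian, the bytes at ascending addresses are B1 18.
Read back as big-endian, the last byte is least significant, giving 0xB118.

0xB118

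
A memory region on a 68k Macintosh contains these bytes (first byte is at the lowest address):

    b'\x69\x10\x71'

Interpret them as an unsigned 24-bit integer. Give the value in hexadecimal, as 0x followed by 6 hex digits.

0x691071

In big-endian order the high byte comes first in memory.
The bytes are already most-significant first: 0x691071.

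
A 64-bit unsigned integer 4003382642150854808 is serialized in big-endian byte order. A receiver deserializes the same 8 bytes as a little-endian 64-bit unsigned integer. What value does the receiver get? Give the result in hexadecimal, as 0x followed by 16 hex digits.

4003382642150854808 in 64-bit hexadecimal is 0x378EDF4D5D5DD098.
Stored big-endian, the bytes at ascending addresses are 37 8E DF 4D 5D 5D D0 98.
Read back as little-endian, the first byte is least significant, giving 0x98D05D5D4DDF8E37.

0x98D05D5D4DDF8E37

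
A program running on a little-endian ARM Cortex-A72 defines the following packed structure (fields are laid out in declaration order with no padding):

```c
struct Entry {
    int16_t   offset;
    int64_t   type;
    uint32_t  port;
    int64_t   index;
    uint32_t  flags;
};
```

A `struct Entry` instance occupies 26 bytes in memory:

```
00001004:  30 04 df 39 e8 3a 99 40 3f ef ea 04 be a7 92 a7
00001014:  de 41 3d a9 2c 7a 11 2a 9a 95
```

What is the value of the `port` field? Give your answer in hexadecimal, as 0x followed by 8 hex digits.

0xA7BE04EA

`port` follows `offset` (2 B), `type` (8 B), so it starts at offset 2 + 8 = 10 and occupies 4 bytes.
Bytes at offsets 10..13: EA 04 BE A7.
In little-endian order the low byte comes first in memory.
Reassemble most-significant byte first: A7 BE 04 EA → 0xA7BE04EA.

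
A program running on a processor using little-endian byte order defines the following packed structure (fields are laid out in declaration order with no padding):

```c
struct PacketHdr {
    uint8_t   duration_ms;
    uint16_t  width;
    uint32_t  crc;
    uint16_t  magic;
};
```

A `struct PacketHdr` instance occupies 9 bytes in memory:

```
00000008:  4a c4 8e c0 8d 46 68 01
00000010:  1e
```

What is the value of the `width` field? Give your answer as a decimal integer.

36548

`width` follows `duration_ms` (1 byte), so it starts at byte offset 1 and occupies 2 bytes.
Bytes at offsets 1..2: C4 8E.
Little-endian: lowest address holds the least-significant byte.
Reassemble most-significant byte first: 8E C4 → 0x8EC4.
0x8EC4 = 36548.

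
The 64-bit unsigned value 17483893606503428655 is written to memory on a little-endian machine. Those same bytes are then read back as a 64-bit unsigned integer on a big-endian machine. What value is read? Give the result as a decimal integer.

3400882900001137650

17483893606503428655 in 64-bit hexadecimal is 0xF2A34499FA5C322F.
Stored little-endian, the bytes at ascending addresses are 2F 32 5C FA 99 44 A3 F2.
Read back as big-endian, the last byte is least significant, giving 0x2F325CFA9944A3F2.
0x2F325CFA9944A3F2 = 3400882900001137650.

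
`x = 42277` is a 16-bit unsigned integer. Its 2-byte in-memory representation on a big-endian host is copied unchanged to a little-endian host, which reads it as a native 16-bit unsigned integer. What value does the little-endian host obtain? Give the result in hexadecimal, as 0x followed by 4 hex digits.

42277 in 16-bit hexadecimal is 0xA525.
Stored big-endian, the bytes at ascending addresses are A5 25.
Read back as little-endian, the first byte is least significant, giving 0x25A5.

0x25A5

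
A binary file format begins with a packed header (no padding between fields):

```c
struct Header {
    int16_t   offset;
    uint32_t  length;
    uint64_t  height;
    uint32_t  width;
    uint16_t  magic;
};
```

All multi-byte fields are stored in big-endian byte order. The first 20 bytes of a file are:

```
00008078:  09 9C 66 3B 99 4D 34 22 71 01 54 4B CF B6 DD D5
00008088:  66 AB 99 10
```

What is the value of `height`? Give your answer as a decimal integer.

3756689289703575478

`height` follows `offset` (2 B), `length` (4 B), so it starts at offset 2 + 4 = 6 and occupies 8 bytes.
Bytes at offsets 6..13: 34 22 71 01 54 4B CF B6.
In big-endian order the high byte comes first in memory.
The bytes are already most-significant first: 0x34227101544BCFB6.
0x34227101544BCFB6 = 3756689289703575478.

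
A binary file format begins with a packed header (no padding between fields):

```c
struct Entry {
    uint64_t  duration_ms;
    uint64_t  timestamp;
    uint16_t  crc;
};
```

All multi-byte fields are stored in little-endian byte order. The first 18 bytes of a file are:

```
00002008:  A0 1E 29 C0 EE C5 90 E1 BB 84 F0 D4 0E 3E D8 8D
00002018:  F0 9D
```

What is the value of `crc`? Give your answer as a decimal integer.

`crc` follows `duration_ms` (8 B), `timestamp` (8 B), so it starts at offset 8 + 8 = 16 and occupies 2 bytes.
Bytes at offsets 16..17: F0 9D.
Little-endian stores the least-significant byte at the lowest address.
Reassemble most-significant byte first: 9D F0 → 0x9DF0.
0x9DF0 = 40432.

40432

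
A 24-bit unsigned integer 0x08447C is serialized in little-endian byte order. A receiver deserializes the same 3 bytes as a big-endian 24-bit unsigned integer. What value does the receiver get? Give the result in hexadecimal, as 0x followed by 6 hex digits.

0x7C4408

Stored little-endian, the bytes at ascending addresses are 7C 44 08.
Read back as big-endian, the last byte is least significant, giving 0x7C4408.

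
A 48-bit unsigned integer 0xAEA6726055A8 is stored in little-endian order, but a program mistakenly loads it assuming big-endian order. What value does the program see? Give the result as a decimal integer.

185084643813038

Stored little-endian, the bytes at ascending addresses are A8 55 60 72 A6 AE.
Read back as big-endian, the last byte is least significant, giving 0xA8556072A6AE.
0xA8556072A6AE = 185084643813038.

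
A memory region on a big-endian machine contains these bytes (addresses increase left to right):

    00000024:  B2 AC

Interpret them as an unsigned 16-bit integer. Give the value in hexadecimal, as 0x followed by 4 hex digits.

Big-endian: lowest address holds the most-significant byte.
The bytes are already most-significant first: 0xB2AC.

0xB2AC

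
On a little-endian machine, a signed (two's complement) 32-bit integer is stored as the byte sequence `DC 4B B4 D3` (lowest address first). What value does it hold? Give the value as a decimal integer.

-743158820

In little-endian order the low byte comes first in memory.
Reassemble most-significant byte first: D3 B4 4B DC → 0xD3B44BDC.
Top bit is set, so as a signed 32-bit value this is 0xD3B44BDC − 2^32 = -743158820.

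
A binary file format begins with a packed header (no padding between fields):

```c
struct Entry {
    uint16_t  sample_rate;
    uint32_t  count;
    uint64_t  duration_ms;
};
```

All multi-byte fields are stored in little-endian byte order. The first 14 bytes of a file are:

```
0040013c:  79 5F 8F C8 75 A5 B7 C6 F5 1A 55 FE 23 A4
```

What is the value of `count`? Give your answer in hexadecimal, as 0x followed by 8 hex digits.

0xA575C88F

`count` follows `sample_rate` (2 bytes), so it starts at byte offset 2 and occupies 4 bytes.
Bytes at offsets 2..5: 8F C8 75 A5.
In little-endian order the low byte comes first in memory.
Reassemble most-significant byte first: A5 75 C8 8F → 0xA575C88F.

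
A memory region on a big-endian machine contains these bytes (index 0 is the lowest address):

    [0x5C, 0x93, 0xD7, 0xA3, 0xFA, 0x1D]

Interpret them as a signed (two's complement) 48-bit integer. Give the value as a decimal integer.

101790047795741

In big-endian order the high byte comes first in memory.
The bytes are already most-significant first: 0x5C93D7A3FA1D.
0x5C93D7A3FA1D = 101790047795741.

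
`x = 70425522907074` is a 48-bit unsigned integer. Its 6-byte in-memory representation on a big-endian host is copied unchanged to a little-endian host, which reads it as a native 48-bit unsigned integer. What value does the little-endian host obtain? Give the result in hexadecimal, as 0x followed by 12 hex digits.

70425522907074 in 48-bit hexadecimal is 0x400D3846A7C2.
Stored big-endian, the bytes at ascending addresses are 40 0D 38 46 A7 C2.
Read back as little-endian, the first byte is least significant, giving 0xC2A746380D40.

0xC2A746380D40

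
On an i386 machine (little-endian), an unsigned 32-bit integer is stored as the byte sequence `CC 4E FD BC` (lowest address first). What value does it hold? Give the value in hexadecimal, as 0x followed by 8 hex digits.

0xBCFD4ECC

In little-endian order the low byte comes first in memory.
Reassemble most-significant byte first: BC FD 4E CC → 0xBCFD4ECC.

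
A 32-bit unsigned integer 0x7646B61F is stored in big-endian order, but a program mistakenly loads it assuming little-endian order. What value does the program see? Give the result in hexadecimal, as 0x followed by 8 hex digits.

0x1FB64676

Stored big-endian, the bytes at ascending addresses are 76 46 B6 1F.
Read back as little-endian, the first byte is least significant, giving 0x1FB64676.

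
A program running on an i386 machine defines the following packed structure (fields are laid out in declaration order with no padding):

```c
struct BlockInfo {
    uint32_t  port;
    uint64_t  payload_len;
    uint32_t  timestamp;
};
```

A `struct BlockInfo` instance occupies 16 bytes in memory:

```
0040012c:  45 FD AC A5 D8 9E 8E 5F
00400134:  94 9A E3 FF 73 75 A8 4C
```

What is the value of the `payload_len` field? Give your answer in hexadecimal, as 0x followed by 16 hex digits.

`payload_len` follows `port` (4 bytes), so it starts at byte offset 4 and occupies 8 bytes.
Bytes at offsets 4..11: D8 9E 8E 5F 94 9A E3 FF.
Little-endian: lowest address holds the least-significant byte.
Reassemble most-significant byte first: FF E3 9A 94 5F 8E 9E D8 → 0xFFE39A945F8E9ED8.

0xFFE39A945F8E9ED8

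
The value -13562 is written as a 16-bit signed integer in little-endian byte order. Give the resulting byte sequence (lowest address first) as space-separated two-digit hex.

06 CB

Two's complement of -13562 in 16 bits: 13562 = 0x34FA; invert → 0xCB05; add 1 → 0xCB06.
Split into bytes (most-significant first): CB 06.
In little-endian order the low byte comes first in memory.
So at ascending addresses the bytes are 06 CB.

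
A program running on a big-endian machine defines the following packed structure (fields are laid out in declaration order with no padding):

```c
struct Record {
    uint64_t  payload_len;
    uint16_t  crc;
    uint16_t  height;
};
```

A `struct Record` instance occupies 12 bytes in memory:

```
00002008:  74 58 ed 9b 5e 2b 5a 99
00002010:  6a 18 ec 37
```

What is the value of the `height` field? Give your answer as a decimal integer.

`height` follows `payload_len` (8 B), `crc` (2 B), so it starts at offset 8 + 2 = 10 and occupies 2 bytes.
Bytes at offsets 10..11: EC 37.
Big-endian: lowest address holds the most-significant byte.
The bytes are already most-significant first: 0xEC37.
0xEC37 = 60471.

60471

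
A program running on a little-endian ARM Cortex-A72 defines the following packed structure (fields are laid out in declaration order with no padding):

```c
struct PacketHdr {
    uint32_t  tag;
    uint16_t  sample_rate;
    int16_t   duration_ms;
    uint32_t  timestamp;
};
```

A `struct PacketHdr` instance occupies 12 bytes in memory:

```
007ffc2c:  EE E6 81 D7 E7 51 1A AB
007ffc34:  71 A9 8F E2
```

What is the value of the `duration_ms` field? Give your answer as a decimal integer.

-21734

`duration_ms` follows `tag` (4 B), `sample_rate` (2 B), so it starts at offset 4 + 2 = 6 and occupies 2 bytes.
Bytes at offsets 6..7: 1A AB.
Little-endian stores the least-significant byte at the lowest address.
Reassemble most-significant byte first: AB 1A → 0xAB1A.
Top bit is set, so as a signed 16-bit value this is 0xAB1A − 2^16 = -21734.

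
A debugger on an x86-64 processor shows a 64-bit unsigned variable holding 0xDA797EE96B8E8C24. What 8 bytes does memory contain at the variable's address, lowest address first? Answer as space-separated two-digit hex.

24 8C 8E 6B E9 7E 79 DA

Split into bytes (most-significant first): DA 79 7E E9 6B 8E 8C 24.
In little-endian order the low byte comes first in memory.
So at ascending addresses the bytes are 24 8C 8E 6B E9 7E 79 DA.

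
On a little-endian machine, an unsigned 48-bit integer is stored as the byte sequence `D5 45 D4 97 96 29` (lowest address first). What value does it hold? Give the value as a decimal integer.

Little-endian: lowest address holds the least-significant byte.
Reassemble most-significant byte first: 29 96 97 D4 45 D5 → 0x299697D445D5.
0x299697D445D5 = 45726769104341.

45726769104341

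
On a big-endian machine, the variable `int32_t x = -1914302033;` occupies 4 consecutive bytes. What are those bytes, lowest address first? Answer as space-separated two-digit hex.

Two's complement of -1914302033 in 32 bits: 1914302033 = 0x7219EE51; invert → 0x8DE611AE; add 1 → 0x8DE611AF.
Split into bytes (most-significant first): 8D E6 11 AF.
Big-endian stores the most-significant byte at the lowest address.
So the memory order matches the most-significant-first order: 8D E6 11 AF.

8D E6 11 AF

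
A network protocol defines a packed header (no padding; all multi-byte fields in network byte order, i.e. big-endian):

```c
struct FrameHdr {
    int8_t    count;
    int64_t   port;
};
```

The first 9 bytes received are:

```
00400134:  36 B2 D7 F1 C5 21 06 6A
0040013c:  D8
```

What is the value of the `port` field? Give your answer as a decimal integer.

-5559709386000667944

`port` follows `count` (1 byte), so it starts at byte offset 1 and occupies 8 bytes.
Bytes at offsets 1..8: B2 D7 F1 C5 21 06 6A D8.
Big-endian: lowest address holds the most-significant byte.
The bytes are already most-significant first: 0xB2D7F1C521066AD8.
Top bit is set, so as a signed 64-bit value this is 0xB2D7F1C521066AD8 − 2^64 = -5559709386000667944.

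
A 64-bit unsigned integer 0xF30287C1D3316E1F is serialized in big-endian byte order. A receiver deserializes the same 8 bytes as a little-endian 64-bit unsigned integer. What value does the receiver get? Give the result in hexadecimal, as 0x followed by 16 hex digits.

0x1F6E31D3C18702F3

Stored big-endian, the bytes at ascending addresses are F3 02 87 C1 D3 31 6E 1F.
Read back as little-endian, the first byte is least significant, giving 0x1F6E31D3C18702F3.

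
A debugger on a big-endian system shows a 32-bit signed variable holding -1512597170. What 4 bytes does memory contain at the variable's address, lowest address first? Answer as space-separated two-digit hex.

A5 D7 99 4E

Two's complement of -1512597170 in 32 bits: 1512597170 = 0x5A2866B2; invert → 0xA5D7994D; add 1 → 0xA5D7994E.
Split into bytes (most-significant first): A5 D7 99 4E.
Big-endian stores the most-significant byte at the lowest address.
So the memory order matches the most-significant-first order: A5 D7 99 4E.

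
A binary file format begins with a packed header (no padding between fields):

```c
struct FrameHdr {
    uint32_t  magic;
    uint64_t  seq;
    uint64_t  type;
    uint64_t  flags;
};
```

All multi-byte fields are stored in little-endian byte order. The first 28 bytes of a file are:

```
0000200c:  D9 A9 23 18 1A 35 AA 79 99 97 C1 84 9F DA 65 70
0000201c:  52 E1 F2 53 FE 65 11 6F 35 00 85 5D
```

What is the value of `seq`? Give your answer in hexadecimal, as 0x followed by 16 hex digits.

`seq` follows `magic` (4 bytes), so it starts at byte offset 4 and occupies 8 bytes.
Bytes at offsets 4..11: 1A 35 AA 79 99 97 C1 84.
Little-endian stores the least-significant byte at the lowest address.
Reassemble most-significant byte first: 84 C1 97 99 79 AA 35 1A → 0x84C1979979AA351A.

0x84C1979979AA351A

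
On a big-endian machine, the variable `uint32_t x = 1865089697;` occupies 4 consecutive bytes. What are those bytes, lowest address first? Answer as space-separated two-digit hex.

1865089697 in hexadecimal, padded to 32 bits, is 0x6F2B02A1.
Split into bytes (most-significant first): 6F 2B 02 A1.
Big-endian stores the most-significant byte at the lowest address.
So the memory order matches the most-significant-first order: 6F 2B 02 A1.

6F 2B 02 A1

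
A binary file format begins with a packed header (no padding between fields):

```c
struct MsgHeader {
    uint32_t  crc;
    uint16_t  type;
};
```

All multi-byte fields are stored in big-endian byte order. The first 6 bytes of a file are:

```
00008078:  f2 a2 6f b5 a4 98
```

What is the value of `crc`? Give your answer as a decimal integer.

`crc` is the first field, at byte offset 0, occupying 4 bytes.
Bytes at offsets 0..3: F2 A2 6F B5.
Big-endian stores the most-significant byte at the lowest address.
The bytes are already most-significant first: 0xF2A26FB5.
0xF2A26FB5 = 4070731701.

4070731701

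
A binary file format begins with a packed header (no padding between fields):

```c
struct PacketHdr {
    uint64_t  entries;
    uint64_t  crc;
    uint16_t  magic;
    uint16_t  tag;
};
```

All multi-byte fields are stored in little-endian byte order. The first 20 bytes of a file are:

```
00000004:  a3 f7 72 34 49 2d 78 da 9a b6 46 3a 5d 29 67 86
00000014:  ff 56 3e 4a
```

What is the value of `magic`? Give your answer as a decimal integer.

22271

`magic` follows `entries` (8 B), `crc` (8 B), so it starts at offset 8 + 8 = 16 and occupies 2 bytes.
Bytes at offsets 16..17: FF 56.
Little-endian stores the least-significant byte at the lowest address.
Reassemble most-significant byte first: 56 FF → 0x56FF.
0x56FF = 22271.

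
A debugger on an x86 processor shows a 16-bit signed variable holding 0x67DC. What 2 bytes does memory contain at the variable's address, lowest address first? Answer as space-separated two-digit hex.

DC 67

Split into bytes (most-significant first): 67 DC.
In little-endian order the low byte comes first in memory.
So at ascending addresses the bytes are DC 67.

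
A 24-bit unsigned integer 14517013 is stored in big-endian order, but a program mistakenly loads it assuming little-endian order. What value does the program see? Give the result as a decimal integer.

14517013 in 24-bit hexadecimal is 0xDD8315.
Stored big-endian, the bytes at ascending addresses are DD 83 15.
Read back as little-endian, the first byte is least significant, giving 0x1583DD.
0x1583DD = 1410013.

1410013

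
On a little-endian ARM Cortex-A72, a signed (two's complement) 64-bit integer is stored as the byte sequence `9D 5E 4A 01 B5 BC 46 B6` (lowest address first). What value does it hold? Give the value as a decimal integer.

In little-endian order the low byte comes first in memory.
Reassemble most-significant byte first: B6 46 BC B5 01 4A 5E 9D → 0xB646BCB5014A5E9D.
Top bit is set, so as a signed 64-bit value this is 0xB646BCB5014A5E9D − 2^64 = -5312351224840167779.

-5312351224840167779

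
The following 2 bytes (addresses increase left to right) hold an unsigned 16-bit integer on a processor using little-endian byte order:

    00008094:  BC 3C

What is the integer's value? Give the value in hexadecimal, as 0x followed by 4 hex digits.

0x3CBC

In little-endian order the low byte comes first in memory.
Reassemble most-significant byte first: 3C BC → 0x3CBC.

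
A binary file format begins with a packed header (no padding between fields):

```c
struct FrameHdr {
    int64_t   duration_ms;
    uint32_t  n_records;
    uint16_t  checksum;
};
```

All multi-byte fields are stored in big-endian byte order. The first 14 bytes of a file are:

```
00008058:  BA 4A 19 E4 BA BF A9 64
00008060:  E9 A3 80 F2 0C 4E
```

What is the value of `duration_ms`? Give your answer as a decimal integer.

-5023173964202006172

`duration_ms` is the first field, at byte offset 0, occupying 8 bytes.
Bytes at offsets 0..7: BA 4A 19 E4 BA BF A9 64.
Big-endian: lowest address holds the most-significant byte.
The bytes are already most-significant first: 0xBA4A19E4BABFA964.
Top bit is set, so as a signed 64-bit value this is 0xBA4A19E4BABFA964 − 2^64 = -5023173964202006172.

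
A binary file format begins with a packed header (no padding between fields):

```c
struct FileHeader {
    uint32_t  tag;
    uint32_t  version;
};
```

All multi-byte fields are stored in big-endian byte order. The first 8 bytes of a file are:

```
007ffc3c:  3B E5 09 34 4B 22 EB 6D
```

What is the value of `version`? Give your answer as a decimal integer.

1260579693

`version` follows `tag` (4 bytes), so it starts at byte offset 4 and occupies 4 bytes.
Bytes at offsets 4..7: 4B 22 EB 6D.
Big-endian: lowest address holds the most-significant byte.
The bytes are already most-significant first: 0x4B22EB6D.
0x4B22EB6D = 1260579693.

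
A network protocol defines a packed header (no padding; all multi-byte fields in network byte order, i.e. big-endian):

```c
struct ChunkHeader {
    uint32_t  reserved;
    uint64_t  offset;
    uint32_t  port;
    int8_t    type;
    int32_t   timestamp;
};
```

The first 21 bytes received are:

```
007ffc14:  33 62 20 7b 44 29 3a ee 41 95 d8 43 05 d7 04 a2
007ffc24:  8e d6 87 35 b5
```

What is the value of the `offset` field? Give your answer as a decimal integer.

4911521663601203267

`offset` follows `reserved` (4 bytes), so it starts at byte offset 4 and occupies 8 bytes.
Bytes at offsets 4..11: 44 29 3A EE 41 95 D8 43.
In big-endian order the high byte comes first in memory.
The bytes are already most-significant first: 0x44293AEE4195D843.
0x44293AEE4195D843 = 4911521663601203267.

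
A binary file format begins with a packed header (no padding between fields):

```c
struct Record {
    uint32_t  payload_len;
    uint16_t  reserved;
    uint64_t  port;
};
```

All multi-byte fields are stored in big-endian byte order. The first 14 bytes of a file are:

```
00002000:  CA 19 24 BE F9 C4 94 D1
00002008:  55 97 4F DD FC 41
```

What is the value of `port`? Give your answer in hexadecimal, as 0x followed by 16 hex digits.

0x94D155974FDDFC41

`port` follows `payload_len` (4 B), `reserved` (2 B), so it starts at offset 4 + 2 = 6 and occupies 8 bytes.
Bytes at offsets 6..13: 94 D1 55 97 4F DD FC 41.
In big-endian order the high byte comes first in memory.
The bytes are already most-significant first: 0x94D155974FDDFC41.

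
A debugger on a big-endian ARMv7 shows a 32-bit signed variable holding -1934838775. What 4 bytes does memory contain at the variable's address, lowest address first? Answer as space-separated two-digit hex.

8C AC B4 09

Two's complement of -1934838775 in 32 bits: 1934838775 = 0x73534BF7; invert → 0x8CACB408; add 1 → 0x8CACB409.
Split into bytes (most-significant first): 8C AC B4 09.
Big-endian stores the most-significant byte at the lowest address.
So the memory order matches the most-significant-first order: 8C AC B4 09.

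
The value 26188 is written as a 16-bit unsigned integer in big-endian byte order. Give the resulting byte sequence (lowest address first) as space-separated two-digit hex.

26188 in hexadecimal, padded to 16 bits, is 0x664C.
Split into bytes (most-significant first): 66 4C.
Big-endian: lowest address holds the most-significant byte.
So the memory order matches the most-significant-first order: 66 4C.

66 4C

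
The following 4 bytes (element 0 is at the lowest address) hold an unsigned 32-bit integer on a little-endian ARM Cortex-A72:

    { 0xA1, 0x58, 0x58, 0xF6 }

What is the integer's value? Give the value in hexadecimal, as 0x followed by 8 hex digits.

Little-endian: lowest address holds the least-significant byte.
Reassemble most-significant byte first: F6 58 58 A1 → 0xF65858A1.

0xF65858A1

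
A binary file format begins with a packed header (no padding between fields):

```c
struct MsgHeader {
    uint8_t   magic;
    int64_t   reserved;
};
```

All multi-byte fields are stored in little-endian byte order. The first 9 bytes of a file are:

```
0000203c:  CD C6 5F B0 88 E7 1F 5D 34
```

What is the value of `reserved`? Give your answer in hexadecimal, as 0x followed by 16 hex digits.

`reserved` follows `magic` (1 byte), so it starts at byte offset 1 and occupies 8 bytes.
Bytes at offsets 1..8: C6 5F B0 88 E7 1F 5D 34.
Little-endian: lowest address holds the least-significant byte.
Reassemble most-significant byte first: 34 5D 1F E7 88 B0 5F C6 → 0x345D1FE788B05FC6.

0x345D1FE788B05FC6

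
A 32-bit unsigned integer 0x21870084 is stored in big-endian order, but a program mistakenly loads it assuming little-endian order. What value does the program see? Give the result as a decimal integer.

2214627105

Stored big-endian, the bytes at ascending addresses are 21 87 00 84.
Read back as little-endian, the first byte is least significant, giving 0x84008721.
0x84008721 = 2214627105.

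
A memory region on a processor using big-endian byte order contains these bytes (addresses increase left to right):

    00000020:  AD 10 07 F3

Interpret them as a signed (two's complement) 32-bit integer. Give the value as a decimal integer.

-1391458317

Big-endian: lowest address holds the most-significant byte.
The bytes are already most-significant first: 0xAD1007F3.
Top bit is set, so as a signed 32-bit value this is 0xAD1007F3 − 2^32 = -1391458317.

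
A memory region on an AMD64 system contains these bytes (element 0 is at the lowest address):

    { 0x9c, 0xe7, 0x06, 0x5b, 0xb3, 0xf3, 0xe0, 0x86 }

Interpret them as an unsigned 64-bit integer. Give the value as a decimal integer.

Little-endian stores the least-significant byte at the lowest address.
Reassemble most-significant byte first: 86 E0 F3 B3 5B 06 E7 9C → 0x86E0F3B35B06E79C.
0x86E0F3B35B06E79C = 9719035947517405084.

9719035947517405084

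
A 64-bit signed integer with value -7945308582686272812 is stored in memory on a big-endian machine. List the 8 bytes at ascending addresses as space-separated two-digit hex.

Two's complement of -7945308582686272812 in 64 bits: 7945308582686272812 = 0x6E43680F55E0AD2C; invert → 0x91BC97F0AA1F52D3; add 1 → 0x91BC97F0AA1F52D4.
Split into bytes (most-significant first): 91 BC 97 F0 AA 1F 52 D4.
Big-endian: lowest address holds the most-significant byte.
So the memory order matches the most-significant-first order: 91 BC 97 F0 AA 1F 52 D4.

91 BC 97 F0 AA 1F 52 D4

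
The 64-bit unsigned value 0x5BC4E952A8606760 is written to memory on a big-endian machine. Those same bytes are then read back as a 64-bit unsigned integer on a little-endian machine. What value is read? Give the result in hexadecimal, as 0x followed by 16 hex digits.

Stored big-endian, the bytes at ascending addresses are 5B C4 E9 52 A8 60 67 60.
Read back as little-endian, the first byte is least significant, giving 0x606760A852E9C45B.

0x606760A852E9C45B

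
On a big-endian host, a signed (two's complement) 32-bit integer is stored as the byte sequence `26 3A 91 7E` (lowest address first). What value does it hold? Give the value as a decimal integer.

Big-endian: lowest address holds the most-significant byte.
The bytes are already most-significant first: 0x263A917E.
0x263A917E = 641372542.

641372542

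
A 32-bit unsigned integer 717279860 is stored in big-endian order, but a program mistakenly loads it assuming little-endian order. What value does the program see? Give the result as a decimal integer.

717279860 in 32-bit hexadecimal is 0x2AC0D274.
Stored big-endian, the bytes at ascending addresses are 2A C0 D2 74.
Read back as little-endian, the first byte is least significant, giving 0x74D2C02A.
0x74D2C02A = 1959968810.

1959968810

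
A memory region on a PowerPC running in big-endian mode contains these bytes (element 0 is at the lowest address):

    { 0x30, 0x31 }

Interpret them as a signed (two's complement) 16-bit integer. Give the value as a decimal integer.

In big-endian order the high byte comes first in memory.
The bytes are already most-significant first: 0x3031.
0x3031 = 12337.

12337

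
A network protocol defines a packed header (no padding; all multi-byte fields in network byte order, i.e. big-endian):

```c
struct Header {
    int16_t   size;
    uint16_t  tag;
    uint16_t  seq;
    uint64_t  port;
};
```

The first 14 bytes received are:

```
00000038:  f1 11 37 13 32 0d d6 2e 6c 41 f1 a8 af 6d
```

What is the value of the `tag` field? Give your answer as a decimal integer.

`tag` follows `size` (2 bytes), so it starts at byte offset 2 and occupies 2 bytes.
Bytes at offsets 2..3: 37 13.
Big-endian stores the most-significant byte at the lowest address.
The bytes are already most-significant first: 0x3713.
0x3713 = 14099.

14099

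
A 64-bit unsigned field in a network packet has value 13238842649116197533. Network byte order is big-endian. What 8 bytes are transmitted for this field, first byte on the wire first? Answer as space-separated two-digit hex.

B7 B9 D1 3F 39 DC C2 9D

13238842649116197533 in hexadecimal, padded to 64 bits, is 0xB7B9D13F39DCC29D.
Split into bytes (most-significant first): B7 B9 D1 3F 39 DC C2 9D.
In big-endian order the high byte comes first in memory.
So the memory order matches the most-significant-first order: B7 B9 D1 3F 39 DC C2 9D.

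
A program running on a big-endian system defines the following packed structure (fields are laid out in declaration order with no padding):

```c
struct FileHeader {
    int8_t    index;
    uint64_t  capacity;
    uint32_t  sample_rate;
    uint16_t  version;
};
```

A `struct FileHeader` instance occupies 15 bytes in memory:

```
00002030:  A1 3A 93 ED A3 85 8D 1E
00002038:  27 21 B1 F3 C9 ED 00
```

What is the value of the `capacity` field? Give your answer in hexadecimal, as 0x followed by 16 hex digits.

`capacity` follows `index` (1 byte), so it starts at byte offset 1 and occupies 8 bytes.
Bytes at offsets 1..8: 3A 93 ED A3 85 8D 1E 27.
Big-endian: lowest address holds the most-significant byte.
The bytes are already most-significant first: 0x3A93EDA3858D1E27.

0x3A93EDA3858D1E27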